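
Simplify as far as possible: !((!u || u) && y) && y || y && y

!((!u || u) && y) && y || y && y
= !y && y || y && y   — complement / identity
= y   — distribution

y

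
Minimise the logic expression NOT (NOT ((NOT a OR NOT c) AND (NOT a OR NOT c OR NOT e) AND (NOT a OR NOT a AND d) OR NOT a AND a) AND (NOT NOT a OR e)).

NOT (NOT ((NOT a OR NOT c) AND (NOT a OR NOT c OR NOT e) AND (NOT a OR NOT a AND d) OR NOT a AND a) AND (NOT NOT a OR e))
= NOT (NOT ((NOT a OR NOT c) AND (NOT a OR NOT c OR NOT e) AND NOT a OR NOT a AND a) AND (NOT NOT a OR e))
= NOT (NOT ((NOT a OR NOT c) AND (NOT a OR NOT c OR NOT e) AND NOT a) AND (NOT NOT a OR e))
= NOT (NOT ((NOT a OR NOT c) AND NOT a) AND (NOT NOT a OR e))
= NOT (NOT NOT a AND (NOT NOT a OR e))
= NOT NOT NOT a
= NOT a

NOT a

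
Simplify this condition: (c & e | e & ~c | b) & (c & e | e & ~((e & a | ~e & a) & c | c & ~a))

e

(c & e | e & ~c | b) & (c & e | e & ~((e & a | ~e & a) & c | c & ~a))
= (c & e | e & ~c | b) & (c & e | e & ~(a & c | c & ~a))
= (c & e | e & ~c | b) & (c & e | e & ~c)
= c & e | e & ~c
= e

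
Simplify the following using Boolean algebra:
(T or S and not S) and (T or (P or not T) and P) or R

T or R

(T or S and not S) and (T or (P or not T) and P) or R
= T and (T or (P or not T) and P) or R   — complement / identity
= T and (T or P) or R   — absorption
= T or R   — absorption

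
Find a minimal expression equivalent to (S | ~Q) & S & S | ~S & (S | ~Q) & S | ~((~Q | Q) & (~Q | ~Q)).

(S | ~Q) & S & S | ~S & (S | ~Q) & S | ~((~Q | Q) & (~Q | ~Q))
= (S | ~Q) & S & S | ~S & (S | ~Q) & S | ~(~Q | Q & ~Q)   [distribution]
= (S | ~Q) & S | ~(~Q | Q & ~Q)   [distribution]
= S | ~(~Q | Q & ~Q)   [absorption]
= S | ~~Q   [complement / identity]
= S | Q   [double negation]

S | Q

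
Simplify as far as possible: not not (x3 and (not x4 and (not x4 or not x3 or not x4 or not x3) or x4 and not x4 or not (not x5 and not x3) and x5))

not not (x3 and (not x4 and (not x4 or not x3 or not x4 or not x3) or x4 and not x4 or not (not x5 and not x3) and x5))
= not not (x3 and (not x4 and (not x4 or not x3 or not x4 or not x3) or x4 and not x4 or (x5 or x3) and x5))   [De Morgan]
= not not (x3 and (not x4 and (not x4 or not x3 or not x4 or not x3) or x4 and not x4 or x5))   [absorption]
= not not (x3 and (not x4 and (not x4 or not x3) or x4 and not x4 or x5))   [idempotence]
= not not (x3 and (not x4 and (not x4 or not x3) or x5))   [complement / identity]
= not not (x3 and (not x4 or x5))   [absorption]
= x3 and (not x4 or x5)   [double negation]

x3 and (not x4 or x5)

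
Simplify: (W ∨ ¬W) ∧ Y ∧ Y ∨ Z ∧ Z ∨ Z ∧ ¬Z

Y ∨ Z

(W ∨ ¬W) ∧ Y ∧ Y ∨ Z ∧ Z ∨ Z ∧ ¬Z
= (W ∨ ¬W) ∧ Y ∧ Y ∨ Z   [distribution]
= Y ∧ Y ∨ Z   [complement / identity]
= Y ∨ Z   [idempotence]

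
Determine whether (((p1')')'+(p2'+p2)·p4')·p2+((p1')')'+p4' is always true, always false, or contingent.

contingent

(((p1')')'+(p2'+p2)·p4')·p2+((p1')')'+p4'
= (((p1')')'+p4')·p2+((p1')')'+p4'   [complement / identity]
= ((p1')')'+p4'   [absorption]
= p1'+p4'   [double negation]
This depends on p1, p4, so it is not a constant.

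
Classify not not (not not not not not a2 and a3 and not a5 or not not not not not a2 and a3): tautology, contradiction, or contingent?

contingent

not not (not not not not not a2 and a3 and not a5 or not not not not not a2 and a3)
= not not (not not not not not a2 and a3)   — absorption
= not not (not not not a2 and a3)   — double negation
= not not (not a2 and a3)   — double negation
= not a2 and a3   — double negation
This depends on a2, a3, so it is not a constant.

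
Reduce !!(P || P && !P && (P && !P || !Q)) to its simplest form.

P

!!(P || P && !P && (P && !P || !Q))
= !!(P || P && !P)   — absorption
= !!P   — complement / identity
= P   — double negation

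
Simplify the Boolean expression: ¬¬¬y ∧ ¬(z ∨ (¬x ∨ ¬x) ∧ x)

¬y ∧ ¬z

¬¬¬y ∧ ¬(z ∨ (¬x ∨ ¬x) ∧ x)
= ¬¬¬y ∧ ¬(z ∨ ¬x ∧ x)
= ¬y ∧ ¬(z ∨ ¬x ∧ x)
= ¬y ∧ ¬z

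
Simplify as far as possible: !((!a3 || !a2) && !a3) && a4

a3 && a4

!((!a3 || !a2) && !a3) && a4
= !!a3 && a4
= a3 && a4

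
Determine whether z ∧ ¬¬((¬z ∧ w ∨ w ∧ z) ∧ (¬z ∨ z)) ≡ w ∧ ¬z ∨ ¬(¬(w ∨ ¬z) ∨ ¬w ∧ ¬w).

No

E1: z ∧ ¬¬((¬z ∧ w ∨ w ∧ z) ∧ (¬z ∨ z))
    = z ∧ ¬¬(¬z ∧ w ∨ w ∧ z)   [complement / identity]
    = z ∧ (¬z ∧ w ∨ w ∧ z)   [double negation]
    = z ∧ w   [distribution]
E2: w ∧ ¬z ∨ ¬(¬(w ∨ ¬z) ∨ ¬w ∧ ¬w)
    = w ∧ ¬z ∨ ¬(¬(w ∨ ¬z) ∨ ¬w)   [idempotence]
    = w ∧ ¬z ∨ (w ∨ ¬z) ∧ w   [De Morgan]
    = w ∧ ¬z ∨ w   [absorption]
    = w   [absorption]
These differ: at w=1, z=0, E1 = 0 but E2 = 1.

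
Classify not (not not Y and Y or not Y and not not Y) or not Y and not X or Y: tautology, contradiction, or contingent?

tautology

not (not not Y and Y or not Y and not not Y) or not Y and not X or Y
= not not not Y or not Y and not X or Y   — distribution
= not Y or not Y and not X or Y   — double negation
= not Y or Y   — absorption
= True   — complement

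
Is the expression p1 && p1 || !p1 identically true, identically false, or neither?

p1 && p1 || !p1
= p1 || !p1   — idempotence
= true   — complement

identically true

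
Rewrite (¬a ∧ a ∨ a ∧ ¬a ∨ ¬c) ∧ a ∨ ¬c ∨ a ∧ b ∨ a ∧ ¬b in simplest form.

(¬a ∧ a ∨ a ∧ ¬a ∨ ¬c) ∧ a ∨ ¬c ∨ a ∧ b ∨ a ∧ ¬b
= (¬a ∧ a ∨ a ∧ ¬a ∨ ¬c) ∧ a ∨ ¬c ∨ a   — distribution
= (¬a ∧ a ∨ ¬c) ∧ a ∨ ¬c ∨ a   — complement / identity
= ¬c ∧ a ∨ ¬c ∨ a   — complement / identity
= ¬c ∨ a   — absorption

¬c ∨ a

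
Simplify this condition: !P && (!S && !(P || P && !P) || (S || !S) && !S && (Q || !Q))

!P && !S

!P && (!S && !(P || P && !P) || (S || !S) && !S && (Q || !Q))
= !P && (!S && !(P || P && !P) || !S && (Q || !Q))   [complement / identity]
= !P && (!S && !(P || P && !P) || !S)   [complement / identity]
= !P && (!S && !P || !S)   [complement / identity]
= !P && !S   [absorption]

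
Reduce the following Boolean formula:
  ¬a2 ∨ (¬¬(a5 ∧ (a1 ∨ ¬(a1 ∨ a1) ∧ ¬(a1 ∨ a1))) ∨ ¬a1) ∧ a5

¬a2 ∨ a5

¬a2 ∨ (¬¬(a5 ∧ (a1 ∨ ¬(a1 ∨ a1) ∧ ¬(a1 ∨ a1))) ∨ ¬a1) ∧ a5
= ¬a2 ∨ (a5 ∧ (a1 ∨ ¬(a1 ∨ a1) ∧ ¬(a1 ∨ a1)) ∨ ¬a1) ∧ a5   (double negation)
= ¬a2 ∨ (a5 ∧ (a1 ∨ ¬(a1 ∨ a1)) ∨ ¬a1) ∧ a5   (idempotence)
= ¬a2 ∨ (a5 ∧ (a1 ∨ ¬a1) ∨ ¬a1) ∧ a5   (idempotence)
= ¬a2 ∨ (a5 ∨ ¬a1) ∧ a5   (complement / identity)
= ¬a2 ∨ a5   (absorption)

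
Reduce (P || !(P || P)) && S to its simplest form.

S

(P || !(P || P)) && S
= (P || !P) && S   [idempotence]
= S   [complement / identity]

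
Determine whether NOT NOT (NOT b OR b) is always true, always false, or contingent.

NOT NOT (NOT b OR b)
= NOT b OR b   (double negation)
= TRUE   (complement)

always true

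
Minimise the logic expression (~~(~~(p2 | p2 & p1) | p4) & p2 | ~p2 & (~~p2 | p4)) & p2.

p2

(~~(~~(p2 | p2 & p1) | p4) & p2 | ~p2 & (~~p2 | p4)) & p2
= (~~(~~p2 | p4) & p2 | ~p2 & (~~p2 | p4)) & p2   (absorption)
= ((~~p2 | p4) & p2 | ~p2 & (~~p2 | p4)) & p2   (double negation)
= (~~p2 | p4) & p2   (distribution)
= (p2 | p4) & p2   (double negation)
= p2   (absorption)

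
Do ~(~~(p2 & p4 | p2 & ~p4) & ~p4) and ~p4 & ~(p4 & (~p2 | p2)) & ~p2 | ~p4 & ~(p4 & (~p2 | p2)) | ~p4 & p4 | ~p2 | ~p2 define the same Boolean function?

No

E1: ~(~~(p2 & p4 | p2 & ~p4) & ~p4)
    = ~(p2 & p4 | p2 & ~p4) | p4   (De Morgan)
    = ~p2 | p4   (distribution)
E2: ~p4 & ~(p4 & (~p2 | p2)) & ~p2 | ~p4 & ~(p4 & (~p2 | p2)) | ~p4 & p4 | ~p2 | ~p2
    = ~p4 & ~(p4 & (~p2 | p2)) | ~p4 & p4 | ~p2 | ~p2   (absorption)
    = ~p4 & ~p4 | ~p4 & p4 | ~p2 | ~p2   (complement / identity)
    = ~p4 | ~p2 | ~p2   (distribution)
    = ~p4 | ~p2   (idempotence)
These differ: at p2=1, p4=1, E1 = 1 but E2 = 0.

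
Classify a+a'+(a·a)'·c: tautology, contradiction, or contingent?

tautology

a+a'+(a·a)'·c
= a+a'+a'·c   [idempotence]
= a+a'   [absorption]
= 1   [complement]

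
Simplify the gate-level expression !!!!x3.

x3

!!!!x3
= !!x3   — double negation
= x3   — double negation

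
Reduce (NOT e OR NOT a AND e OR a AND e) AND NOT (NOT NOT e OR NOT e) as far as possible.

(NOT e OR NOT a AND e OR a AND e) AND NOT (NOT NOT e OR NOT e)
= (NOT e OR e) AND NOT (NOT NOT e OR NOT e)   [distribution]
= NOT (NOT NOT e OR NOT e)   [complement / identity]
= NOT e AND e   [De Morgan]
= FALSE   [complement]

FALSE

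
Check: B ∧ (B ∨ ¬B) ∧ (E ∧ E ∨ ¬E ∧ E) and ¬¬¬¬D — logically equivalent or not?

E1: B ∧ (B ∨ ¬B) ∧ (E ∧ E ∨ ¬E ∧ E)
    = B ∧ (E ∧ E ∨ ¬E ∧ E)   (complement / identity)
    = B ∧ E   (distribution)
E2: ¬¬¬¬D
    = ¬¬D   (double negation)
    = D   (double negation)
These differ: at B=0, D=1, E=0, E1 = 0 but E2 = 1.

No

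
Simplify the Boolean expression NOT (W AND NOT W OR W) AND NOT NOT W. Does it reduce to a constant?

NOT (W AND NOT W OR W) AND NOT NOT W
= NOT W AND NOT NOT W   (complement / identity)
= NOT W AND W   (double negation)
= FALSE   (complement)

FALSE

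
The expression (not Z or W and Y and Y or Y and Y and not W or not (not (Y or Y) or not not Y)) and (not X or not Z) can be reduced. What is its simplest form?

Y and not X or not Z

(not Z or W and Y and Y or Y and Y and not W or not (not (Y or Y) or not not Y)) and (not X or not Z)
= (not Z or W and Y and Y or Y and Y and not W or (Y or Y) and not Y) and (not X or not Z)   — De Morgan
= (not Z or W and Y and Y or Y and Y and not W or Y and not Y) and (not X or not Z)   — idempotence
= (not Z or Y and Y or Y and not Y) and (not X or not Z)   — distribution
= (Y and Y or Y and not Y) and not X or not Z   — distribution
= Y and not X or not Z   — distribution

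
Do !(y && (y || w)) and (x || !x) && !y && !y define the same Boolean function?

Yes

E1: !(y && (y || w))
    = !y   [absorption]
E2: (x || !x) && !y && !y
    = !y && !y   [complement / identity]
    = !y   [idempotence]
Both reduce to !y, so they are equivalent.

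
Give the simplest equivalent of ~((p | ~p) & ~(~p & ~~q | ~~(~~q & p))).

q

~((p | ~p) & ~(~p & ~~q | ~~(~~q & p)))
= ~((p | ~p) & ~(~p & ~~q | ~~q & p))   — double negation
= ~((p | ~p) & ~~~q)   — distribution
= ~~~~q   — complement / identity
= ~~q   — double negation
= q   — double negation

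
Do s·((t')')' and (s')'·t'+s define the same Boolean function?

No

E1: s·((t')')'
    = s·t'   (double negation)
E2: (s')'·t'+s
    = s·t'+s   (double negation)
    = s   (absorption)
These differ: at s=1, t=1, E1 = 0 but E2 = 1.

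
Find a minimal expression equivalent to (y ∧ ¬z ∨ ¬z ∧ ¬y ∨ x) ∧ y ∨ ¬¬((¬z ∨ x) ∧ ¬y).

(y ∧ ¬z ∨ ¬z ∧ ¬y ∨ x) ∧ y ∨ ¬¬((¬z ∨ x) ∧ ¬y)
= (¬z ∨ x) ∧ y ∨ ¬¬((¬z ∨ x) ∧ ¬y)   (distribution)
= (¬z ∨ x) ∧ y ∨ (¬z ∨ x) ∧ ¬y   (double negation)
= ¬z ∨ x   (distribution)

¬z ∨ x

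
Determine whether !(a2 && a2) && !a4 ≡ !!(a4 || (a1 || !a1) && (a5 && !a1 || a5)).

E1: !(a2 && a2) && !a4
    = !a2 && !a4   (idempotence)
E2: !!(a4 || (a1 || !a1) && (a5 && !a1 || a5))
    = !!(a4 || a5 && !a1 || a5)   (complement / identity)
    = !!(a4 || a5)   (absorption)
    = a4 || a5   (double negation)
These differ: at a1=0, a2=1, a4=1, a5=1, E1 = 0 but E2 = 1.

No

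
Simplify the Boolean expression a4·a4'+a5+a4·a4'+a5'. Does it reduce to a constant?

a4·a4'+a5+a4·a4'+a5'
= a5+a4·a4'+a5'
= a5+a5'
= 1

1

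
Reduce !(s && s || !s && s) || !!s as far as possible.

!(s && s || !s && s) || !!s
= !s || !!s   (distribution)
= !s || s   (double negation)
= true   (complement)

true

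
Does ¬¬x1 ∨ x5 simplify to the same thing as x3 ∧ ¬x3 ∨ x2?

E1: ¬¬x1 ∨ x5
    = x1 ∨ x5   [double negation]
E2: x3 ∧ ¬x3 ∨ x2
    = x2   [complement / identity]
These differ: at x1=0, x2=1, x3=0, x5=0, E1 = 0 but E2 = 1.

No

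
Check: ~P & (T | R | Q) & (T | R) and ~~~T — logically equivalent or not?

No

E1: ~P & (T | R | Q) & (T | R)
    = ~P & (T | R)   [absorption]
E2: ~~~T
    = ~T   [double negation]
These differ: at P=0, Q=0, R=0, T=1, E1 = 1 but E2 = 0.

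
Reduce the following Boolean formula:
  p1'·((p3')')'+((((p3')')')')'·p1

p3'

p1'·((p3')')'+((((p3')')')')'·p1
= p1'·((p3')')'+((p3')')'·p1
= ((p3')')'
= p3'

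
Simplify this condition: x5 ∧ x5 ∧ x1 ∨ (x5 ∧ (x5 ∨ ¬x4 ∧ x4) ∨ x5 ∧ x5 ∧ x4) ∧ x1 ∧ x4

x5 ∧ x1

x5 ∧ x5 ∧ x1 ∨ (x5 ∧ (x5 ∨ ¬x4 ∧ x4) ∨ x5 ∧ x5 ∧ x4) ∧ x1 ∧ x4
= x5 ∧ x5 ∧ x1 ∨ (x5 ∧ x5 ∨ x5 ∧ x5 ∧ x4) ∧ x1 ∧ x4
= x5 ∧ x5 ∧ x1 ∨ x5 ∧ x5 ∧ x1 ∧ x4
= x5 ∧ x5 ∧ x1
= x5 ∧ x1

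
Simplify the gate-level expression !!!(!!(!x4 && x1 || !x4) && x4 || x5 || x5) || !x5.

!x5

!!!(!!(!x4 && x1 || !x4) && x4 || x5 || x5) || !x5
= !!!(!!!x4 && x4 || x5 || x5) || !x5   — absorption
= !(!!!x4 && x4 || x5 || x5) || !x5   — double negation
= !(!x4 && x4 || x5 || x5) || !x5   — double negation
= !(x5 || x5) || !x5   — complement / identity
= !x5 || !x5   — idempotence
= !x5   — idempotence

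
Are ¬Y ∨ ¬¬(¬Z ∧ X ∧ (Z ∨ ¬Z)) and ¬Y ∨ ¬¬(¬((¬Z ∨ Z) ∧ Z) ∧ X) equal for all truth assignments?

E1: ¬Y ∨ ¬¬(¬Z ∧ X ∧ (Z ∨ ¬Z))
    = ¬Y ∨ ¬¬(¬Z ∧ X)   (complement / identity)
    = ¬Y ∨ ¬Z ∧ X   (double negation)
E2: ¬Y ∨ ¬¬(¬((¬Z ∨ Z) ∧ Z) ∧ X)
    = ¬Y ∨ ¬¬(¬Z ∧ X)   (complement / identity)
    = ¬Y ∨ ¬Z ∧ X   (double negation)
Both reduce to ¬Y ∨ ¬Z ∧ X, so they are equivalent.

Yes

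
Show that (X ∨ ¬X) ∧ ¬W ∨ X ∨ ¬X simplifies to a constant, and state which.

True

(X ∨ ¬X) ∧ ¬W ∨ X ∨ ¬X
= X ∨ ¬X   — absorption
= True   — complement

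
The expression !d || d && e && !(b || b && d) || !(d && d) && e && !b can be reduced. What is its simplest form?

!d || d && e && !(b || b && d) || !(d && d) && e && !b
= !d || d && e && !(b || b && d) || !d && e && !b   — idempotence
= !d || d && e && !b || !d && e && !b   — absorption
= !d || e && !b   — distribution

!d || e && !b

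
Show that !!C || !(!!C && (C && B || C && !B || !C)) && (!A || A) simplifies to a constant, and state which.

!!C || !(!!C && (C && B || C && !B || !C)) && (!A || A)
= !!C || !(C && (C && B || C && !B || !C)) && (!A || A)   [double negation]
= C || !(C && (C && B || C && !B || !C)) && (!A || A)   [double negation]
= C || !(C && (C || !C)) && (!A || A)   [distribution]
= C || !C && (!A || A)   [complement / identity]
= C || !C   [complement / identity]
= true   [complement]

true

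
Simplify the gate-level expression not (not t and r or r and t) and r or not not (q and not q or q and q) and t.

not (not t and r or r and t) and r or not not (q and not q or q and q) and t
= not r and r or not not (q and not q or q and q) and t   — distribution
= not not (q and not q or q and q) and t   — complement / identity
= (q and not q or q and q) and t   — double negation
= q and t   — distribution

q and t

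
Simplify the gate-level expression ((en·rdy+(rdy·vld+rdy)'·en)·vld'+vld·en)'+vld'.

en'+vld'

((en·rdy+(rdy·vld+rdy)'·en)·vld'+vld·en)'+vld'
= ((en·rdy+rdy'·en)·vld'+vld·en)'+vld'   [absorption]
= (en·vld'+vld·en)'+vld'   [distribution]
= en'+vld'   [distribution]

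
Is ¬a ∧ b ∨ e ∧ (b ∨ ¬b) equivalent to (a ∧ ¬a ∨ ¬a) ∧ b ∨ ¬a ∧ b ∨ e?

E1: ¬a ∧ b ∨ e ∧ (b ∨ ¬b)
    = ¬a ∧ b ∨ e
E2: (a ∧ ¬a ∨ ¬a) ∧ b ∨ ¬a ∧ b ∨ e
    = ¬a ∧ b ∨ ¬a ∧ b ∨ e
    = ¬a ∧ b ∨ e
Both reduce to ¬a ∧ b ∨ e, so they are equivalent.

Yes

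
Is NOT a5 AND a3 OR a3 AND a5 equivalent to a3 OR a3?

Yes

E1: NOT a5 AND a3 OR a3 AND a5
    = a3   [distribution]
E2: a3 OR a3
    = a3   [idempotence]
Both reduce to a3, so they are equivalent.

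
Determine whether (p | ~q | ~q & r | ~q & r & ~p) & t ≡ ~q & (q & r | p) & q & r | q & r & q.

E1: (p | ~q | ~q & r | ~q & r & ~p) & t
    = (p | ~q | ~q & r) & t
    = (p | ~q) & t
E2: ~q & (q & r | p) & q & r | q & r & q
    = ~q & q & r | q & r & q
    = q & r
These differ: at p=1, q=0, r=1, t=1, E1 = 1 but E2 = 0.

No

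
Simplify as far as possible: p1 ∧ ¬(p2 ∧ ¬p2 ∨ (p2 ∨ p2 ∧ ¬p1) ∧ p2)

p1 ∧ ¬(p2 ∧ ¬p2 ∨ (p2 ∨ p2 ∧ ¬p1) ∧ p2)
= p1 ∧ ¬(p2 ∧ ¬p2 ∨ p2 ∧ p2)   [absorption]
= p1 ∧ ¬p2   [distribution]

p1 ∧ ¬p2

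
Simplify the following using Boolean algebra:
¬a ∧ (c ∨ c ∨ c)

¬a ∧ c

¬a ∧ (c ∨ c ∨ c)
= ¬a ∧ (c ∨ c)   — idempotence
= ¬a ∧ c   — idempotence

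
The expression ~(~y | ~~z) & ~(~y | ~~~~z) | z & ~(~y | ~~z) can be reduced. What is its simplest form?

~(~y | ~~z) & ~(~y | ~~~~z) | z & ~(~y | ~~z)
= ~(~y | ~~z) & ~(~y | ~~z) | z & ~(~y | ~~z)   [double negation]
= ~(~y | ~~z) & (~(~y | ~~z) | z)   [distribution]
= ~(~y | ~~z)   [absorption]
= y & ~z   [De Morgan]

y & ~z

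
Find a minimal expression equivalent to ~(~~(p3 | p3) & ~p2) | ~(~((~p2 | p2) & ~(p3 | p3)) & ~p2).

~p3 | p2

~(~~(p3 | p3) & ~p2) | ~(~((~p2 | p2) & ~(p3 | p3)) & ~p2)
= ~(~~(p3 | p3) & ~p2) | ~(~~(p3 | p3) & ~p2)   [complement / identity]
= ~(~~(p3 | p3) & ~p2)   [idempotence]
= ~(~~p3 & ~p2)   [idempotence]
= ~p3 | p2   [De Morgan]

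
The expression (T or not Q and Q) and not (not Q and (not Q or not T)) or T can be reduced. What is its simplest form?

T

(T or not Q and Q) and not (not Q and (not Q or not T)) or T
= (T or not Q and Q) and not not Q or T   (absorption)
= (T or not Q and Q) and Q or T   (double negation)
= T and Q or T   (complement / identity)
= T   (absorption)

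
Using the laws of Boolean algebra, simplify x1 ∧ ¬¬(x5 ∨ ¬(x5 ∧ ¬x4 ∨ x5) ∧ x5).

x1 ∧ x5

x1 ∧ ¬¬(x5 ∨ ¬(x5 ∧ ¬x4 ∨ x5) ∧ x5)
= x1 ∧ ¬¬(x5 ∨ ¬x5 ∧ x5)
= x1 ∧ ¬¬x5
= x1 ∧ x5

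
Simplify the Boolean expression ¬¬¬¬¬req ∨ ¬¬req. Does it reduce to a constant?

True

¬¬¬¬¬req ∨ ¬¬req
= ¬¬¬req ∨ ¬¬req   (double negation)
= ¬¬¬req ∨ req   (double negation)
= ¬req ∨ req   (double negation)
= True   (complement)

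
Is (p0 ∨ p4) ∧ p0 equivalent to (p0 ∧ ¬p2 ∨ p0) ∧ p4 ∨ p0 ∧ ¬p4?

E1: (p0 ∨ p4) ∧ p0
    = p0   [absorption]
E2: (p0 ∧ ¬p2 ∨ p0) ∧ p4 ∨ p0 ∧ ¬p4
    = p0 ∧ p4 ∨ p0 ∧ ¬p4   [absorption]
    = p0   [distribution]
Both reduce to p0, so they are equivalent.

Yes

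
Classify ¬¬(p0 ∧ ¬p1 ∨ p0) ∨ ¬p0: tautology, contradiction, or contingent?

¬¬(p0 ∧ ¬p1 ∨ p0) ∨ ¬p0
= ¬¬p0 ∨ ¬p0   — absorption
= p0 ∨ ¬p0   — double negation
= True   — complement

tautology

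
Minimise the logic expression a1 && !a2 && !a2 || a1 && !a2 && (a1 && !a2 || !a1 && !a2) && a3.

a1 && !a2

a1 && !a2 && !a2 || a1 && !a2 && (a1 && !a2 || !a1 && !a2) && a3
= a1 && !a2 && !a2 || a1 && !a2 && !a2 && a3
= a1 && !a2 && !a2
= a1 && !a2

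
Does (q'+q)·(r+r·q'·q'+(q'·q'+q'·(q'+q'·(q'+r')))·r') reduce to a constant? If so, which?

no

(q'+q)·(r+r·q'·q'+(q'·q'+q'·(q'+q'·(q'+r')))·r')
= (q'+q)·(r+r·q'·q'+(q'·q'+q'·(q'+q'))·r')
= (q'+q)·(r+r·q'·q'+(q'·q'+q'·q')·r')
= (q'+q)·(r+r·q'·q'+q'·q'·r')
= (q'+q)·(r+q'·q')
= r+q'·q'
= r+q'
This depends on q, r, so it is not a constant.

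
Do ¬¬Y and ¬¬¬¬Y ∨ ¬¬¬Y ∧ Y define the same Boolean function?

E1: ¬¬Y
    = Y
E2: ¬¬¬¬Y ∨ ¬¬¬Y ∧ Y
    = ¬¬Y ∨ ¬¬¬Y ∧ Y
    = ¬¬Y ∨ ¬Y ∧ Y
    = Y ∨ ¬Y ∧ Y
    = Y
Both reduce to Y, so they are equivalent.

Yes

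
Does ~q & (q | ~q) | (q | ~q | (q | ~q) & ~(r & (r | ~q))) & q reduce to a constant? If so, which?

~q & (q | ~q) | (q | ~q | (q | ~q) & ~(r & (r | ~q))) & q
= ~q & (q | ~q) | (q | ~q | (q | ~q) & ~r) & q   [absorption]
= ~q & (q | ~q) | (q | ~q) & q   [absorption]
= q | ~q   [distribution]
= 1   [complement]

yes, True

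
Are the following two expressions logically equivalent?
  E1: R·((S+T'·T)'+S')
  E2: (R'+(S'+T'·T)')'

E1: R·((S+T'·T)'+S')
    = R·(S'+S')   — complement / identity
    = R·S'   — idempotence
E2: (R'+(S'+T'·T)')'
    = R·(S'+T'·T)   — De Morgan
    = R·S'   — complement / identity
Both reduce to R·S', so they are equivalent.

Yes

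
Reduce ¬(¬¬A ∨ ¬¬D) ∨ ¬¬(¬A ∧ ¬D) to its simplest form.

¬A ∧ ¬D

¬(¬¬A ∨ ¬¬D) ∨ ¬¬(¬A ∧ ¬D)
= ¬(¬¬A ∨ ¬¬D) ∨ ¬A ∧ ¬D   (double negation)
= ¬A ∧ ¬D ∨ ¬A ∧ ¬D   (De Morgan)
= ¬A ∧ ¬D   (idempotence)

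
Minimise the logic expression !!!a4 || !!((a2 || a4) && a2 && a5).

!!!a4 || !!((a2 || a4) && a2 && a5)
= !!!a4 || !!(a2 && a5)   (absorption)
= !!!a4 || a2 && a5   (double negation)
= !a4 || a2 && a5   (double negation)

!a4 || a2 && a5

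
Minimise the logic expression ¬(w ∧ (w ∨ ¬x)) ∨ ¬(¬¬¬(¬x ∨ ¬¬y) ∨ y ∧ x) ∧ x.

¬(w ∧ (w ∨ ¬x)) ∨ ¬(¬¬¬(¬x ∨ ¬¬y) ∨ y ∧ x) ∧ x
= ¬(w ∧ (w ∨ ¬x)) ∨ ¬(¬¬(x ∧ ¬y) ∨ y ∧ x) ∧ x   (De Morgan)
= ¬w ∨ ¬(¬¬(x ∧ ¬y) ∨ y ∧ x) ∧ x   (absorption)
= ¬w ∨ ¬(x ∧ ¬y ∨ y ∧ x) ∧ x   (double negation)
= ¬w ∨ ¬x ∧ x   (distribution)
= ¬w   (complement / identity)

¬w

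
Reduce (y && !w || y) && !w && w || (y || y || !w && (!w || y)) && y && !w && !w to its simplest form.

y && !w

(y && !w || y) && !w && w || (y || y || !w && (!w || y)) && y && !w && !w
= y && !w && w || (y || y || !w && (!w || y)) && y && !w && !w   (absorption)
= y && !w && w || (y || !w && (!w || y)) && y && !w && !w   (idempotence)
= y && !w && w || (y || !w) && y && !w && !w   (absorption)
= y && !w && w || y && !w && !w   (absorption)
= y && !w   (distribution)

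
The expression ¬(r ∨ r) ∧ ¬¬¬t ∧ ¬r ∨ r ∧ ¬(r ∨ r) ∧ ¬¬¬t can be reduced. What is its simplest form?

¬(r ∨ r) ∧ ¬¬¬t ∧ ¬r ∨ r ∧ ¬(r ∨ r) ∧ ¬¬¬t
= ¬(r ∨ r) ∧ ¬¬¬t   — distribution
= ¬r ∧ ¬¬¬t   — idempotence
= ¬r ∧ ¬t   — double negation

¬r ∧ ¬t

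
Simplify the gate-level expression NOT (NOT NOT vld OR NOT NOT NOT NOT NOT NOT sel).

NOT vld AND NOT sel

NOT (NOT NOT vld OR NOT NOT NOT NOT NOT NOT sel)
= NOT vld AND NOT NOT NOT NOT NOT sel   — De Morgan
= NOT vld AND NOT NOT NOT sel   — double negation
= NOT vld AND NOT sel   — double negation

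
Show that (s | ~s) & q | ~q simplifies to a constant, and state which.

1

(s | ~s) & q | ~q
= q | ~q   (complement / identity)
= 1   (complement)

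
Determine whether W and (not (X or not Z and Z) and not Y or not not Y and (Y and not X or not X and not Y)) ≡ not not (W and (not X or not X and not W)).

Yes

E1: W and (not (X or not Z and Z) and not Y or not not Y and (Y and not X or not X and not Y))
    = W and (not (X or not Z and Z) and not Y or not not Y and not X)   (distribution)
    = W and (not X and not Y or not not Y and not X)   (complement / identity)
    = W and (not X and not Y or Y and not X)   (double negation)
    = W and not X   (distribution)
E2: not not (W and (not X or not X and not W))
    = not not (W and not X)   (absorption)
    = W and not X   (double negation)
Both reduce to W and not X, so they are equivalent.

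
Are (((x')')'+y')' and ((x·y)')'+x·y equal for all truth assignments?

Yes

E1: (((x')')'+y')'
    = (x')'·y   (De Morgan)
    = x·y   (double negation)
E2: ((x·y)')'+x·y
    = x·y+x·y   (double negation)
    = x·y   (idempotence)
Both reduce to x·y, so they are equivalent.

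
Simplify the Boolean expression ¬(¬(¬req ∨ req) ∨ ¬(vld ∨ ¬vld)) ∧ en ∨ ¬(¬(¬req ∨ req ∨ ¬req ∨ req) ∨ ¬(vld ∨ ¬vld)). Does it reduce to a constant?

True

¬(¬(¬req ∨ req) ∨ ¬(vld ∨ ¬vld)) ∧ en ∨ ¬(¬(¬req ∨ req ∨ ¬req ∨ req) ∨ ¬(vld ∨ ¬vld))
= ¬(¬(¬req ∨ req) ∨ ¬(vld ∨ ¬vld)) ∧ en ∨ ¬(¬(¬req ∨ req) ∨ ¬(vld ∨ ¬vld))   [idempotence]
= ¬(¬(¬req ∨ req) ∨ ¬(vld ∨ ¬vld))   [absorption]
= (¬req ∨ req) ∧ (vld ∨ ¬vld)   [De Morgan]
= ¬req ∨ req   [complement / identity]
= True   [complement]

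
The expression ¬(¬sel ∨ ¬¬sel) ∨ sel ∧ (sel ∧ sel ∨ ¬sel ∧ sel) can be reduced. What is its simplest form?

¬(¬sel ∨ ¬¬sel) ∨ sel ∧ (sel ∧ sel ∨ ¬sel ∧ sel)
= sel ∧ ¬sel ∨ sel ∧ (sel ∧ sel ∨ ¬sel ∧ sel)   (De Morgan)
= sel ∧ ¬sel ∨ sel ∧ sel   (distribution)
= sel   (distribution)

sel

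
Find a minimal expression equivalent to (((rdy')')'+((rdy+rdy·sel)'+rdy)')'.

rdy

(((rdy')')'+((rdy+rdy·sel)'+rdy)')'
= (((rdy')')'+(rdy'+rdy)')'   (absorption)
= (rdy')'·(rdy'+rdy)   (De Morgan)
= (rdy')'   (complement / identity)
= rdy   (double negation)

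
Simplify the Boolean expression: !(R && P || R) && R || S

!(R && P || R) && R || S
= !R && R || S   [absorption]
= S   [complement / identity]

S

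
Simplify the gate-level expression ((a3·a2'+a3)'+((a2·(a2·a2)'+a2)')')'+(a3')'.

((a3·a2'+a3)'+((a2·(a2·a2)'+a2)')')'+(a3')'
= ((a3·a2'+a3)'+((a2·(a2·a2)'+a2)')')'+a3   (double negation)
= (a3'+((a2·(a2·a2)'+a2)')')'+a3   (absorption)
= (a3'+((a2·a2'+a2)')')'+a3   (idempotence)
= (a3'+(a2')')'+a3   (complement / identity)
= a3·a2'+a3   (De Morgan)
= a3   (absorption)

a3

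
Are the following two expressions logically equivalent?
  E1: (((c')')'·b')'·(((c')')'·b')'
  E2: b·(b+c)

No

E1: (((c')')'·b')'·(((c')')'·b')'
    = (((c')')'·b')'   (idempotence)
    = (c'·b')'   (double negation)
    = c+b   (De Morgan)
E2: b·(b+c)
    = b   (absorption)
These differ: at b=0, c=1, E1 = 1 but E2 = 0.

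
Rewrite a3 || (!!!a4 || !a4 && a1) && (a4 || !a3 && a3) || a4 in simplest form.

a3 || a4

a3 || (!!!a4 || !a4 && a1) && (a4 || !a3 && a3) || a4
= a3 || (!!!a4 || !a4 && a1) && a4 || a4   — complement / identity
= a3 || (!a4 || !a4 && a1) && a4 || a4   — double negation
= a3 || !a4 && a4 || a4   — absorption
= a3 || a4   — complement / identity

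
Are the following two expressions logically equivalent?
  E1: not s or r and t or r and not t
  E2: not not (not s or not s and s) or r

E1: not s or r and t or r and not t
    = not s or r   — distribution
E2: not not (not s or not s and s) or r
    = not s or not s and s or r   — double negation
    = not s or r   — complement / identity
Both reduce to not s or r, so they are equivalent.

Yes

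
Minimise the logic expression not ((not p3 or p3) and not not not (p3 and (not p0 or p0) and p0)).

not ((not p3 or p3) and not not not (p3 and (not p0 or p0) and p0))
= not ((not p3 or p3) and not not not (p3 and p0))
= not ((not p3 or p3) and not (p3 and p0))
= not not (p3 and p0)
= p3 and p0

p3 and p0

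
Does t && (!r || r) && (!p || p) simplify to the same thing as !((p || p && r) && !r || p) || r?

No

E1: t && (!r || r) && (!p || p)
    = t && (!r || r)   [complement / identity]
    = t   [complement / identity]
E2: !((p || p && r) && !r || p) || r
    = !(p && !r || p) || r   [absorption]
    = !p || r   [absorption]
These differ: at p=0, r=1, t=0, E1 = 0 but E2 = 1.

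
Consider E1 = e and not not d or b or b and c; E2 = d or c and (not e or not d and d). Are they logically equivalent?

No

E1: e and not not d or b or b and c
    = e and not not d or b
    = e and d or b
E2: d or c and (not e or not d and d)
    = d or c and not e
These differ: at b=0, c=1, d=1, e=0, E1 = 0 but E2 = 1.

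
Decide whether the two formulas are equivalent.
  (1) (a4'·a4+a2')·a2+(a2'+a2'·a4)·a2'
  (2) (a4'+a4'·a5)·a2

No

E1: (a4'·a4+a2')·a2+(a2'+a2'·a4)·a2'
    = a2'·a2+(a2'+a2'·a4)·a2'   (complement / identity)
    = a2'·a2+a2'·a2'   (absorption)
    = a2'   (distribution)
E2: (a4'+a4'·a5)·a2
    = a4'·a2   (absorption)
These differ: at a2=0, a4=0, a5=1, E1 = 1 but E2 = 0.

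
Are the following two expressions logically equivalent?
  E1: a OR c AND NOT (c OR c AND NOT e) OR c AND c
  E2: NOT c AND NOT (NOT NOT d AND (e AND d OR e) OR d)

E1: a OR c AND NOT (c OR c AND NOT e) OR c AND c
    = a OR c AND NOT c OR c AND c
    = a OR c
E2: NOT c AND NOT (NOT NOT d AND (e AND d OR e) OR d)
    = NOT c AND NOT (NOT NOT d AND e OR d)
    = NOT c AND NOT (d AND e OR d)
    = NOT c AND NOT d
These differ: at a=1, c=1, d=0, e=1, E1 = 1 but E2 = 0.

No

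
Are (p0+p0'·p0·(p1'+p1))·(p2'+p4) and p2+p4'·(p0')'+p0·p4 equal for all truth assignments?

E1: (p0+p0'·p0·(p1'+p1))·(p2'+p4)
    = (p0+p0'·p0)·(p2'+p4)   [complement / identity]
    = p0·(p2'+p4)   [complement / identity]
E2: p2+p4'·(p0')'+p0·p4
    = p2+p4'·p0+p0·p4   [double negation]
    = p2+p0   [distribution]
These differ: at p0=1, p1=0, p2=1, p4=0, E1 = 0 but E2 = 1.

No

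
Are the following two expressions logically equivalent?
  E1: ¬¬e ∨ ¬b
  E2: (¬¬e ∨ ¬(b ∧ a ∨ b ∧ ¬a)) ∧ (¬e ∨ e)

Yes

E1: ¬¬e ∨ ¬b
    = e ∨ ¬b   [double negation]
E2: (¬¬e ∨ ¬(b ∧ a ∨ b ∧ ¬a)) ∧ (¬e ∨ e)
    = (¬¬e ∨ ¬b) ∧ (¬e ∨ e)   [distribution]
    = ¬¬e ∨ ¬b   [complement / identity]
    = e ∨ ¬b   [double negation]
Both reduce to e ∨ ¬b, so they are equivalent.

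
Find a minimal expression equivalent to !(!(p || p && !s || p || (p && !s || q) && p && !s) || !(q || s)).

!(!(p || p && !s || p || (p && !s || q) && p && !s) || !(q || s))
= !(!(p || p && !s || p || p && !s) || !(q || s))
= !(!(p || p && !s) || !(q || s))
= (p || p && !s) && (q || s)
= p && (q || s)

p && (q || s)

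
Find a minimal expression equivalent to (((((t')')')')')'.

t

(((((t')')')')')'
= (((t')')')'
= (t')'
= t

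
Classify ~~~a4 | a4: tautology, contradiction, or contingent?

tautology

~~~a4 | a4
= ~a4 | a4   [double negation]
= 1   [complement]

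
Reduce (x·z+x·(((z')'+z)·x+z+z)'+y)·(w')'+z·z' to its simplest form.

(x·z+x·(((z')'+z)·x+z+z)'+y)·(w')'+z·z'
= (x·z+x·((z+z)·x+z+z)'+y)·(w')'+z·z'   — double negation
= (x·z+x·(z+z)'+y)·(w')'+z·z'   — absorption
= (x·z+x·z'+y)·(w')'+z·z'   — idempotence
= (x·z+x·z'+y)·(w')'   — complement / identity
= (x+y)·(w')'   — distribution
= (x+y)·w   — double negation

(x+y)·w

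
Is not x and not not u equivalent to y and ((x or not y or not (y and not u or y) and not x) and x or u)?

No

E1: not x and not not u
    = not x and u   [double negation]
E2: y and ((x or not y or not (y and not u or y) and not x) and x or u)
    = y and ((x or not y or not y and not x) and x or u)   [absorption]
    = y and ((x or not y) and x or u)   [absorption]
    = y and (x or u)   [absorption]
These differ: at u=1, x=1, y=1, E1 = 0 but E2 = 1.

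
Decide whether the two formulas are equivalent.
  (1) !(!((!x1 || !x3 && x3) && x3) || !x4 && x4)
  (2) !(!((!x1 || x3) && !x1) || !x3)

Yes

E1: !(!((!x1 || !x3 && x3) && x3) || !x4 && x4)
    = !!((!x1 || !x3 && x3) && x3)
    = !!(!x1 && x3)
    = !x1 && x3
E2: !(!((!x1 || x3) && !x1) || !x3)
    = (!x1 || x3) && !x1 && x3
    = !x1 && x3
Both reduce to !x1 && x3, so they are equivalent.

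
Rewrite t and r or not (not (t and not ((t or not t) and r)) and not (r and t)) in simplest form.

t and r or not (not (t and not ((t or not t) and r)) and not (r and t))
= t and r or not (not (t and not r) and not (r and t))   [complement / identity]
= t and r or t and not r or r and t   [De Morgan]
= t and r or t   [distribution]
= t   [absorption]

t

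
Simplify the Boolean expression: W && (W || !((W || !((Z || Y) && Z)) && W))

W

W && (W || !((W || !((Z || Y) && Z)) && W))
= W && (W || !((W || !Z) && W))   — absorption
= W && (W || !W)   — absorption
= W   — complement / identity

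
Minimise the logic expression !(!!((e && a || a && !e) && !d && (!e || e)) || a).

!(!!((e && a || a && !e) && !d && (!e || e)) || a)
= !((e && a || a && !e) && !d && (!e || e) || a)
= !(a && !d && (!e || e) || a)
= !(a && !d || a)
= !a

!a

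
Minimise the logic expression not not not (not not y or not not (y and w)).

not not not (not not y or not not (y and w))
= not not (not y and not (y and w))   [De Morgan]
= not (y or y and w)   [De Morgan]
= not y   [absorption]

not y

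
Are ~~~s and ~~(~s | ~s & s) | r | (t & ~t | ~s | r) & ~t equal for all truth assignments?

E1: ~~~s
    = ~s   (double negation)
E2: ~~(~s | ~s & s) | r | (t & ~t | ~s | r) & ~t
    = ~~(~s | ~s & s) | r | (~s | r) & ~t   (complement / identity)
    = ~~~s | r | (~s | r) & ~t   (complement / identity)
    = ~s | r | (~s | r) & ~t   (double negation)
    = ~s | r   (absorption)
These differ: at r=1, s=1, t=1, E1 = 0 but E2 = 1.

No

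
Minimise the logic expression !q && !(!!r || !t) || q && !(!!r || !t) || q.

!r && t || q

!q && !(!!r || !t) || q && !(!!r || !t) || q
= !(!!r || !t) || q
= !r && t || q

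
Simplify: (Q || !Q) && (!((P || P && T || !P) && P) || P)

(Q || !Q) && (!((P || P && T || !P) && P) || P)
= (Q || !Q) && (!((P || !P) && P) || P)   [absorption]
= (Q || !Q) && (!P || P)   [complement / identity]
= Q || !Q   [complement / identity]
= true   [complement]

true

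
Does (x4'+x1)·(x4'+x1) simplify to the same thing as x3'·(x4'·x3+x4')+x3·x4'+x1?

Yes

E1: (x4'+x1)·(x4'+x1)
    = x4'+x1   (idempotence)
E2: x3'·(x4'·x3+x4')+x3·x4'+x1
    = x3'·x4'+x3·x4'+x1   (absorption)
    = x4'+x1   (distribution)
Both reduce to x4'+x1, so they are equivalent.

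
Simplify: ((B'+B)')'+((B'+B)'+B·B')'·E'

1

((B'+B)')'+((B'+B)'+B·B')'·E'
= ((B'+B)')'+((B'+B)')'·E'   [complement / identity]
= ((B'+B)')'   [absorption]
= B'+B   [double negation]
= 1   [complement]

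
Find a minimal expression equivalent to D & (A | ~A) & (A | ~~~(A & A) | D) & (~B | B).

D & (A | ~A) & (A | ~~~(A & A) | D) & (~B | B)
= D & (A | ~A) & (A | ~(A & A) | D) & (~B | B)   (double negation)
= D & (A | ~A) & (A | ~A | D) & (~B | B)   (idempotence)
= D & (A | ~A) & (A | ~A | D)   (complement / identity)
= D & (A | ~A)   (absorption)
= D   (complement / identity)

D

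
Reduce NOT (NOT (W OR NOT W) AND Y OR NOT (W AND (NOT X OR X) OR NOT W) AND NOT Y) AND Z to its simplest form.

NOT (NOT (W OR NOT W) AND Y OR NOT (W AND (NOT X OR X) OR NOT W) AND NOT Y) AND Z
= NOT (NOT (W OR NOT W) AND Y OR NOT (W OR NOT W) AND NOT Y) AND Z   [complement / identity]
= NOT NOT (W OR NOT W) AND Z   [distribution]
= (W OR NOT W) AND Z   [double negation]
= Z   [complement / identity]

Z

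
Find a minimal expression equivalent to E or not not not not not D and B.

E or not D and B

E or not not not not not D and B
= E or not not not D and B
= E or not D and B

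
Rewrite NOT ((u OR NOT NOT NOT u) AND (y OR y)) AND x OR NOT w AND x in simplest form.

NOT ((u OR NOT NOT NOT u) AND (y OR y)) AND x OR NOT w AND x
= NOT ((u OR NOT u) AND (y OR y)) AND x OR NOT w AND x   (double negation)
= NOT ((u OR NOT u) AND y) AND x OR NOT w AND x   (idempotence)
= NOT y AND x OR NOT w AND x   (complement / identity)
= x AND (NOT y OR NOT w)   (distribution)

x AND (NOT y OR NOT w)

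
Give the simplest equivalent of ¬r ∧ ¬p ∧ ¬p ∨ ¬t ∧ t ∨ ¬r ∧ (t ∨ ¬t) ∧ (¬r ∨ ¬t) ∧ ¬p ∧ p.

¬r ∧ ¬p ∧ ¬p ∨ ¬t ∧ t ∨ ¬r ∧ (t ∨ ¬t) ∧ (¬r ∨ ¬t) ∧ ¬p ∧ p
= ¬r ∧ ¬p ∧ ¬p ∨ ¬r ∧ (t ∨ ¬t) ∧ (¬r ∨ ¬t) ∧ ¬p ∧ p
= ¬r ∧ ¬p ∧ ¬p ∨ ¬r ∧ (¬r ∨ ¬t) ∧ ¬p ∧ p
= ¬r ∧ ¬p ∧ ¬p ∨ ¬r ∧ ¬p ∧ p
= ¬r ∧ ¬p

¬r ∧ ¬p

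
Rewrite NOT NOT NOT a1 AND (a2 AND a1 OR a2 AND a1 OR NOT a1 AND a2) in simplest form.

NOT a1 AND a2

NOT NOT NOT a1 AND (a2 AND a1 OR a2 AND a1 OR NOT a1 AND a2)
= NOT NOT NOT a1 AND (a2 AND a1 OR NOT a1 AND a2)   [idempotence]
= NOT NOT NOT a1 AND a2   [distribution]
= NOT a1 AND a2   [double negation]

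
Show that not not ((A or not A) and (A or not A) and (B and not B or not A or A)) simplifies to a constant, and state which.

not not ((A or not A) and (A or not A) and (B and not B or not A or A))
= (A or not A) and (A or not A) and (B and not B or not A or A)   [double negation]
= (A or not A) and (B and not B or not A or A)   [idempotence]
= B and not B or not A or A   [complement / identity]
= not A or A   [complement / identity]
= True   [complement]

True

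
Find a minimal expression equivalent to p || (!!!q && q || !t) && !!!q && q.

p

p || (!!!q && q || !t) && !!!q && q
= p || !!!q && q   (absorption)
= p || !q && q   (double negation)
= p   (complement / identity)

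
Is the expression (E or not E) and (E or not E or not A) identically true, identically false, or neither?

identically true

(E or not E) and (E or not E or not A)
= E or not E   [absorption]
= True   [complement]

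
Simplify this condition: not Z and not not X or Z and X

X

not Z and not not X or Z and X
= not Z and X or Z and X   — double negation
= X   — distribution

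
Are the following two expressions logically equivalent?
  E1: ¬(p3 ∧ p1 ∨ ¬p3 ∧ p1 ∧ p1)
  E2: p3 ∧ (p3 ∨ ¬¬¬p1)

No

E1: ¬(p3 ∧ p1 ∨ ¬p3 ∧ p1 ∧ p1)
    = ¬(p3 ∧ p1 ∨ ¬p3 ∧ p1)   (idempotence)
    = ¬p1   (distribution)
E2: p3 ∧ (p3 ∨ ¬¬¬p1)
    = p3 ∧ (p3 ∨ ¬p1)   (double negation)
    = p3   (absorption)
These differ: at p1=0, p3=0, E1 = 1 but E2 = 0.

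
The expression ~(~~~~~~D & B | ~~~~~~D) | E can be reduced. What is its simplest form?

~D | E

~(~~~~~~D & B | ~~~~~~D) | E
= ~~~~~~~D | E   — absorption
= ~~~~~D | E   — double negation
= ~~~D | E   — double negation
= ~D | E   — double negation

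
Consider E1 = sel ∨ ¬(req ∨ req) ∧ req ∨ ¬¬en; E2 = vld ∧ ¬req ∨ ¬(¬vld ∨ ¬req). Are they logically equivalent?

E1: sel ∨ ¬(req ∨ req) ∧ req ∨ ¬¬en
    = sel ∨ ¬req ∧ req ∨ ¬¬en
    = sel ∨ ¬¬en
    = sel ∨ en
E2: vld ∧ ¬req ∨ ¬(¬vld ∨ ¬req)
    = vld ∧ ¬req ∨ vld ∧ req
    = vld
These differ: at en=1, req=0, sel=1, vld=0, E1 = 1 but E2 = 0.

No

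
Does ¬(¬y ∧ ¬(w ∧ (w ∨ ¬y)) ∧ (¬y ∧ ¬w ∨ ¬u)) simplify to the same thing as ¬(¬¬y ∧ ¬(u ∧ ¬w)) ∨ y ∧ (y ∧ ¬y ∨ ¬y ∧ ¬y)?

No

E1: ¬(¬y ∧ ¬(w ∧ (w ∨ ¬y)) ∧ (¬y ∧ ¬w ∨ ¬u))
    = ¬(¬y ∧ ¬w ∧ (¬y ∧ ¬w ∨ ¬u))   — absorption
    = ¬(¬y ∧ ¬w)   — absorption
    = y ∨ w   — De Morgan
E2: ¬(¬¬y ∧ ¬(u ∧ ¬w)) ∨ y ∧ (y ∧ ¬y ∨ ¬y ∧ ¬y)
    = ¬(¬¬y ∧ ¬(u ∧ ¬w)) ∨ y ∧ ¬y   — distribution
    = ¬(¬¬y ∧ ¬(u ∧ ¬w))   — complement / identity
    = ¬y ∨ u ∧ ¬w   — De Morgan
These differ: at u=0, w=0, y=1, E1 = 1 but E2 = 0.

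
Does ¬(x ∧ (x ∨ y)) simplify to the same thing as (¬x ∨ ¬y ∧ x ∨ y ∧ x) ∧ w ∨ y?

E1: ¬(x ∧ (x ∨ y))
    = ¬x   (absorption)
E2: (¬x ∨ ¬y ∧ x ∨ y ∧ x) ∧ w ∨ y
    = (¬x ∨ x) ∧ w ∨ y   (distribution)
    = w ∨ y   (complement / identity)
These differ: at w=0, x=1, y=1, E1 = 0 but E2 = 1.

No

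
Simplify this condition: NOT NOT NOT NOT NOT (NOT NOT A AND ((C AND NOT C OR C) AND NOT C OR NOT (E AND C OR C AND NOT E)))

NOT NOT NOT NOT NOT (NOT NOT A AND ((C AND NOT C OR C) AND NOT C OR NOT (E AND C OR C AND NOT E)))
= NOT NOT NOT NOT NOT (NOT NOT A AND (C AND NOT C OR NOT (E AND C OR C AND NOT E)))
= NOT NOT NOT NOT NOT (NOT NOT A AND NOT (E AND C OR C AND NOT E))
= NOT NOT NOT (NOT NOT A AND NOT (E AND C OR C AND NOT E))
= NOT NOT NOT (NOT NOT A AND NOT C)
= NOT NOT (NOT A OR C)
= NOT A OR C

NOT A OR C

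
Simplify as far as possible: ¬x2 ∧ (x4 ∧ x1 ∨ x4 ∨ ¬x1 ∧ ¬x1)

¬x2 ∧ (x4 ∧ x1 ∨ x4 ∨ ¬x1 ∧ ¬x1)
= ¬x2 ∧ (x4 ∨ ¬x1 ∧ ¬x1)
= ¬x2 ∧ (x4 ∨ ¬x1)

¬x2 ∧ (x4 ∨ ¬x1)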